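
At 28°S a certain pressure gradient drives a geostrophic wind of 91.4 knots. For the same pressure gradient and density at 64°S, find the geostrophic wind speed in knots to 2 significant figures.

With the same pressure gradient and density, V_g ∝ 1/f ∝ 1/sin φ.
V₂ = V₁ · sin φ₁ / sin φ₂ = 91.4 × sin 28° / sin 64°
V₂ = 91.4 × 0.4695/0.8988 = 48 knots

48 knots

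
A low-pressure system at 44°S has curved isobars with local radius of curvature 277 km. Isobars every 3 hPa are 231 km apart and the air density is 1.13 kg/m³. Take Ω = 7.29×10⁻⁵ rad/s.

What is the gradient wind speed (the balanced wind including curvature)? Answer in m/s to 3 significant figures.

Coriolis parameter at 44°S:
f = 2Ω sin φ = 2 × 7.29×10⁻⁵ × sin 44° = 1.01×10⁻⁴ s⁻¹
Pressure gradient: |∂P/∂n| = 300 Pa / 231000 m = 1.30×10⁻³ Pa/m
Geostrophic speed: V_g = |∂P/∂n|/(fρ) = 1.30×10⁻³/(1.01×10⁻⁴ × 1.13) = 11.3 m/s
Around a low, centrifugal force acts outward with Coriolis, so pressure-gradient force balances both:
(1/ρ)|∂P/∂n| = fV + V²/R  →  V² + fR·V − fR·V_g = 0
With fR = 1.01×10⁻⁴ × 277×10³ m = 28.1 m/s:
V = [−fR + √((fR)² + 4 fR V_g)]/2 = [−28.1 + √(28.1² + 4×28.1×11.3)]/2 = 8.67 m/s
Subgeostrophic (V < V_g = 11.3 m/s), as expected around a low.

8.67 m/s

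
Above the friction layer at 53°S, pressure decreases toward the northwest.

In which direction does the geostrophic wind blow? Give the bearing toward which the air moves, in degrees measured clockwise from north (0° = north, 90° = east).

The pressure-gradient force points toward the northwest (bearing 315°).
Geostrophic balance: in the Southern Hemisphere the Coriolis force deflects motion to the left, so the geostrophic wind blows 90° to the left of the pressure-gradient force (low pressure on the right).
Rotating 315° by 90° counterclockwise gives 225° — the wind blows toward the southwest.

225°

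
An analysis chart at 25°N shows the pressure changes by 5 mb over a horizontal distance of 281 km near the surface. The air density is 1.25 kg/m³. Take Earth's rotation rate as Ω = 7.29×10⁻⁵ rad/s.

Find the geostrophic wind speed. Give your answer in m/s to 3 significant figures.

23.1 m/s

Coriolis parameter at 25°N:
f = 2Ω sin φ = 2 × 7.29×10⁻⁵ × sin 25° = 6.16×10⁻⁵ s⁻¹
Pressure gradient: |∂P/∂n| = 500 Pa / 281000 m = 1.78×10⁻³ Pa/m
Geostrophic balance (pressure-gradient force = Coriolis force):
V_g = (1/(fρ)) |∂P/∂n| = 1.78×10⁻³ / (6.16×10⁻⁵ × 1.25) = 23.1 m/s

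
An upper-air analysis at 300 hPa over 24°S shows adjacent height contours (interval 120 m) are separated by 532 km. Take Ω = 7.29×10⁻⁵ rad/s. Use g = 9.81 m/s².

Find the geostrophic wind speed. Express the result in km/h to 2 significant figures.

Coriolis parameter at 24°S:
f = 2Ω sin φ = 2 × 7.29×10⁻⁵ × sin 24° = 5.93×10⁻⁵ s⁻¹
Height gradient: |∂Z/∂n| = 120 m / 532000 m = 2.26×10⁻⁴
On a pressure surface, geostrophic balance gives V_g = (g/f)|∂Z/∂n|:
V_g = 9.81 × 2.26×10⁻⁴ / 5.93×10⁻⁵ = 37.3 m/s
Converting: 37.3 m/s × 3.6 = 130 km/h

130 km/h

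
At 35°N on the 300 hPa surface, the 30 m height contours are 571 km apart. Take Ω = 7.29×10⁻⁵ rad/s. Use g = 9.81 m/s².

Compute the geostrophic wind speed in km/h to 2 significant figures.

22 km/h

Coriolis parameter at 35°N:
f = 2Ω sin φ = 2 × 7.29×10⁻⁵ × sin 35° = 8.36×10⁻⁵ s⁻¹
Height gradient: |∂Z/∂n| = 30 m / 571000 m = 5.25×10⁻⁵
On a pressure surface, geostrophic balance gives V_g = (g/f)|∂Z/∂n|:
V_g = 9.81 × 5.25×10⁻⁵ / 8.36×10⁻⁵ = 6.16 m/s
Converting: 6.16 m/s × 3.6 = 22 km/h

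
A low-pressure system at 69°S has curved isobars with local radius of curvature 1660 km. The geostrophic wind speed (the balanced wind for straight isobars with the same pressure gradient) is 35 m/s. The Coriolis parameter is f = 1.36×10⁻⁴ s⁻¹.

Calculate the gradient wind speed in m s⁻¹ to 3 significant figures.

Around a low, centrifugal force acts outward with Coriolis, so pressure-gradient force balances both:
(1/ρ)|∂P/∂n| = fV + V²/R  →  V² + fR·V − fR·V_g = 0
With fR = 1.36×10⁻⁴ × 1660×10³ m = 226 m/s:
V = [−fR + √((fR)² + 4 fR V_g)]/2 = [−226 + √(226² + 4×226×35)]/2 = 30.8 m/s
Subgeostrophic (V < V_g = 35 m/s), as expected around a low.

30.8 m s⁻¹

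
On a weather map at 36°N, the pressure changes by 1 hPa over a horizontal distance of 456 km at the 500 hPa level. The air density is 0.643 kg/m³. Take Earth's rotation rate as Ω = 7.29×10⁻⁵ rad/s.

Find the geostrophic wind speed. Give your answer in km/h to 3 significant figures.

14.3 km/h

Coriolis parameter at 36°N:
f = 2Ω sin φ = 2 × 7.29×10⁻⁵ × sin 36° = 8.57×10⁻⁵ s⁻¹
Pressure gradient: |∂P/∂n| = 100 Pa / 456000 m = 2.19×10⁻⁴ Pa/m
Geostrophic balance (pressure-gradient force = Coriolis force):
V_g = (1/(fρ)) |∂P/∂n| = 2.19×10⁻⁴ / (8.57×10⁻⁵ × 0.643) = 3.98 m/s
Converting: 3.98 m/s × 3.6 = 14.3 km/h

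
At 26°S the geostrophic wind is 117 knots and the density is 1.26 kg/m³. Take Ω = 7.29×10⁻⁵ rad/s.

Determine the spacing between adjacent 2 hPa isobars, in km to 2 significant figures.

41 km

Coriolis parameter at 26°S:
f = 2Ω sin φ = 2 × 7.29×10⁻⁵ × sin 26° = 6.39×10⁻⁵ s⁻¹
Wind speed in SI: 117 knots = 60.2 m/s
Geostrophic balance rearranged: |∂P/∂n| = f ρ V_g
|∂P/∂n| = 6.39×10⁻⁵ × 1.26 × 60.2 = 4.85×10⁻³ Pa/m
Isobar spacing: Δn = ΔP/|∂P/∂n| = 200 Pa / 4.85×10⁻³ Pa/m = 41261 m ≈ 41 km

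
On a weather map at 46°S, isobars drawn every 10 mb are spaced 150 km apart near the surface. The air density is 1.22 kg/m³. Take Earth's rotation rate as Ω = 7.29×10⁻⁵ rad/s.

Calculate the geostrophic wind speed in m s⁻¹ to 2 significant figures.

52 m s⁻¹

Coriolis parameter at 46°S:
f = 2Ω sin φ = 2 × 7.29×10⁻⁵ × sin 46° = 1.05×10⁻⁴ s⁻¹
Pressure gradient: |∂P/∂n| = 1000 Pa / 150000 m = 6.67×10⁻³ Pa/m
Geostrophic balance (pressure-gradient force = Coriolis force):
V_g = (1/(fρ)) |∂P/∂n| = 6.67×10⁻³ / (1.05×10⁻⁴ × 1.22) = 52.1 m/s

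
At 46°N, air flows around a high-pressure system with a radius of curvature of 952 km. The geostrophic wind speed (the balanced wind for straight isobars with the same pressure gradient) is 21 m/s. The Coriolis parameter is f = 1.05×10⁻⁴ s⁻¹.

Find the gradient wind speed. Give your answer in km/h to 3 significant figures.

Around a high, pressure-gradient force acts outward with centrifugal, so Coriolis balances both:
fV = (1/ρ)|∂P/∂n| + V²/R  →  V² − fR·V + fR·V_g = 0
With fR = 1.05×10⁻⁴ × 952×10³ m = 100.0 m/s:
V = [fR − √((fR)² − 4 fR V_g)]/2 = [100.0 − √(100.0² − 4×100.0×21)]/2 = 30 m/s
Supergeostrophic (V > V_g = 21 m/s), as expected around a high.
Converting: 30 m/s × 3.6 = 108 km/h

108 km/h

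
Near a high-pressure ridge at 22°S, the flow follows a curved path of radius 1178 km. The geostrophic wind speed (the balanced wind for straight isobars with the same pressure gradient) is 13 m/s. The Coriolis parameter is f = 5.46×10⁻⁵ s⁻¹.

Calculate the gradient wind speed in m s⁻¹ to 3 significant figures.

Around a high, pressure-gradient force acts outward with centrifugal, so Coriolis balances both:
fV = (1/ρ)|∂P/∂n| + V²/R  →  V² − fR·V + fR·V_g = 0
With fR = 5.46×10⁻⁵ × 1178×10³ m = 64.3 m/s:
V = [fR − √((fR)² − 4 fR V_g)]/2 = [64.3 − √(64.3² − 4×64.3×13)]/2 = 18.1 m/s
Supergeostrophic (V > V_g = 13 m/s), as expected around a high.

18.1 m s⁻¹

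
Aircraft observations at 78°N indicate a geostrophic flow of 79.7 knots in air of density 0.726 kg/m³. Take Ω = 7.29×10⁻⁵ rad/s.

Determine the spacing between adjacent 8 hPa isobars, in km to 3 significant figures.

188 km

Coriolis parameter at 78°N:
f = 2Ω sin φ = 2 × 7.29×10⁻⁵ × sin 78° = 1.43×10⁻⁴ s⁻¹
Wind speed in SI: 79.7 knots = 41.0 m/s
Geostrophic balance rearranged: |∂P/∂n| = f ρ V_g
|∂P/∂n| = 1.43×10⁻⁴ × 0.726 × 41.0 = 4.25×10⁻³ Pa/m
Isobar spacing: Δn = ΔP/|∂P/∂n| = 800 Pa / 4.25×10⁻³ Pa/m = 188450 m ≈ 188 km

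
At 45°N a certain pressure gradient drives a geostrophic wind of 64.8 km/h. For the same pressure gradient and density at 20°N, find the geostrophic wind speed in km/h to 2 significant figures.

130 km/h

With the same pressure gradient and density, V_g ∝ 1/f ∝ 1/sin φ.
V₂ = V₁ · sin φ₁ / sin φ₂ = 64.8 × sin 45° / sin 20°
V₂ = 64.8 × 0.7071/0.3420 = 130 km/h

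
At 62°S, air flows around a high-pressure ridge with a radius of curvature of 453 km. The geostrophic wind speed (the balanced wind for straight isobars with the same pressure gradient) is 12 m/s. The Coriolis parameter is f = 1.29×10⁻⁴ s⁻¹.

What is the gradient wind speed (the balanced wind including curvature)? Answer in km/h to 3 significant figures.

60.7 km/h

Around a high, pressure-gradient force acts outward with centrifugal, so Coriolis balances both:
fV = (1/ρ)|∂P/∂n| + V²/R  →  V² − fR·V + fR·V_g = 0
With fR = 1.29×10⁻⁴ × 453×10³ m = 58.4 m/s:
V = [fR − √((fR)² − 4 fR V_g)]/2 = [58.4 − √(58.4² − 4×58.4×12)]/2 = 16.9 m/s
Supergeostrophic (V > V_g = 12 m/s), as expected around a high.
Converting: 16.9 m/s × 3.6 = 60.7 km/h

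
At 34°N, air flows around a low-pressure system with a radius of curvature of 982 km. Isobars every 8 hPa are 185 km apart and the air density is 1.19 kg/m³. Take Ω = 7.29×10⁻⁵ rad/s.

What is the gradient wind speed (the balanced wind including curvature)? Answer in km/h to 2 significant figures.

Coriolis parameter at 34°N:
f = 2Ω sin φ = 2 × 7.29×10⁻⁵ × sin 34° = 8.15×10⁻⁵ s⁻¹
Pressure gradient: |∂P/∂n| = 800 Pa / 185000 m = 4.32×10⁻³ Pa/m
Geostrophic speed: V_g = |∂P/∂n|/(fρ) = 4.32×10⁻³/(8.15×10⁻⁵ × 1.19) = 44.6 m/s
Around a low, centrifugal force acts outward with Coriolis, so pressure-gradient force balances both:
(1/ρ)|∂P/∂n| = fV + V²/R  →  V² + fR·V − fR·V_g = 0
With fR = 8.15×10⁻⁵ × 982×10³ m = 80.1 m/s:
V = [−fR + √((fR)² + 4 fR V_g)]/2 = [−80.1 + √(80.1² + 4×80.1×44.6)]/2 = 31.9 m/s
Subgeostrophic (V < V_g = 44.6 m/s), as expected around a low.
Converting: 31.9 m/s × 3.6 = 110 km/h

110 km/h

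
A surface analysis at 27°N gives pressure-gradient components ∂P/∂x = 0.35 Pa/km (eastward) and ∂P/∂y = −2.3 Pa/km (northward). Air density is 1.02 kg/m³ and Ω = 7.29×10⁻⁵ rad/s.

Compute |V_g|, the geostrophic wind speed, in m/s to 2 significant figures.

34 m/s

Coriolis parameter at 27°N:
f = 2Ω sin φ = 2 × 7.29×10⁻⁵ × sin 27° = 6.62×10⁻⁵ s⁻¹
Component geostrophic relations (x east, y north):
u_g = −(1/(fρ)) ∂P/∂y,  v_g = (1/(fρ)) ∂P/∂x
u_g = −(−2.3×10⁻³)/(6.62×10⁻⁵ × 1.02) = 34.1 m/s;  v_g = (0.35×10⁻³)/(6.62×10⁻⁵ × 1.02) = 5.18 m/s
|V_g| = √(u_g² + v_g²) = 34.5 m/s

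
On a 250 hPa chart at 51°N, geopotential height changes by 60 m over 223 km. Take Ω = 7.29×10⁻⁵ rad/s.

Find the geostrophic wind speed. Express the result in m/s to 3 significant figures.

23.3 m/s

Coriolis parameter at 51°N:
f = 2Ω sin φ = 2 × 7.29×10⁻⁵ × sin 51° = 1.13×10⁻⁴ s⁻¹
Height gradient: |∂Z/∂n| = 60 m / 223000 m = 2.69×10⁻⁴
On a pressure surface, geostrophic balance gives V_g = (g/f)|∂Z/∂n|:
V_g = 9.81 × 2.69×10⁻⁴ / 1.13×10⁻⁴ = 23.3 m/s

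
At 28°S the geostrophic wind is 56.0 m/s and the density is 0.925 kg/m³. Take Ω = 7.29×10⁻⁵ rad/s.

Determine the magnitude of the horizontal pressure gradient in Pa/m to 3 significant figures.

Coriolis parameter at 28°S:
f = 2Ω sin φ = 2 × 7.29×10⁻⁵ × sin 28° = 6.84×10⁻⁵ s⁻¹
Geostrophic balance rearranged: |∂P/∂n| = f ρ V_g
|∂P/∂n| = 6.84×10⁻⁵ × 0.925 × 56.0 = 3.55×10⁻³ Pa/m

3.55×10⁻³ Pa/m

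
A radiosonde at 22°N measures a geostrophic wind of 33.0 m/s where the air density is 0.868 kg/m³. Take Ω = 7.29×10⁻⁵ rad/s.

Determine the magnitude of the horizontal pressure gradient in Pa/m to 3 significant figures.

1.56×10⁻³ Pa/m

Coriolis parameter at 22°N:
f = 2Ω sin φ = 2 × 7.29×10⁻⁵ × sin 22° = 5.46×10⁻⁵ s⁻¹
Geostrophic balance rearranged: |∂P/∂n| = f ρ V_g
|∂P/∂n| = 5.46×10⁻⁵ × 0.868 × 33.0 = 1.56×10⁻³ Pa/m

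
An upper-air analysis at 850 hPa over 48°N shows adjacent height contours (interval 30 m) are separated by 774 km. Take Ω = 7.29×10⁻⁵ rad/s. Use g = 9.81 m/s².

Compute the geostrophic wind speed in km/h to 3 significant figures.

12.6 km/h

Coriolis parameter at 48°N:
f = 2Ω sin φ = 2 × 7.29×10⁻⁵ × sin 48° = 1.08×10⁻⁴ s⁻¹
Height gradient: |∂Z/∂n| = 30 m / 774000 m = 3.88×10⁻⁵
On a pressure surface, geostrophic balance gives V_g = (g/f)|∂Z/∂n|:
V_g = 9.81 × 3.88×10⁻⁵ / 1.08×10⁻⁴ = 3.51 m/s
Converting: 3.51 m/s × 3.6 = 12.6 km/h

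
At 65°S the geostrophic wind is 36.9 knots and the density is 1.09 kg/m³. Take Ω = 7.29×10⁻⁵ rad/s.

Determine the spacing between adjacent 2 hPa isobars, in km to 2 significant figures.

Coriolis parameter at 65°S:
f = 2Ω sin φ = 2 × 7.29×10⁻⁵ × sin 65° = 1.32×10⁻⁴ s⁻¹
Wind speed in SI: 36.9 knots = 19.0 m/s
Geostrophic balance rearranged: |∂P/∂n| = f ρ V_g
|∂P/∂n| = 1.32×10⁻⁴ × 1.09 × 19.0 = 2.73×10⁻³ Pa/m
Isobar spacing: Δn = ΔP/|∂P/∂n| = 200 Pa / 2.73×10⁻³ Pa/m = 73149 m ≈ 73 km

73 km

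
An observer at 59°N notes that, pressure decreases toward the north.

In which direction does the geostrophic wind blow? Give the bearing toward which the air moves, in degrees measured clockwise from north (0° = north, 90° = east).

The pressure-gradient force points toward the north (bearing 000°).
Geostrophic balance: in the Northern Hemisphere the Coriolis force deflects motion to the right, so the geostrophic wind blows 90° to the right of the pressure-gradient force (low pressure on the left).
Rotating 000° by 90° clockwise gives 090° — the wind blows toward the east.

090°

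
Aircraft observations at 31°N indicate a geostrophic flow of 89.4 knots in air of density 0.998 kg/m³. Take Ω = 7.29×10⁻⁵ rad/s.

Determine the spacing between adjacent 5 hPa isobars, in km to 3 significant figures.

Coriolis parameter at 31°N:
f = 2Ω sin φ = 2 × 7.29×10⁻⁵ × sin 31° = 7.51×10⁻⁵ s⁻¹
Wind speed in SI: 89.4 knots = 46.0 m/s
Geostrophic balance rearranged: |∂P/∂n| = f ρ V_g
|∂P/∂n| = 7.51×10⁻⁵ × 0.998 × 46.0 = 3.45×10⁻³ Pa/m
Isobar spacing: Δn = ΔP/|∂P/∂n| = 500 Pa / 3.45×10⁻³ Pa/m = 145066 m ≈ 145 km

145 km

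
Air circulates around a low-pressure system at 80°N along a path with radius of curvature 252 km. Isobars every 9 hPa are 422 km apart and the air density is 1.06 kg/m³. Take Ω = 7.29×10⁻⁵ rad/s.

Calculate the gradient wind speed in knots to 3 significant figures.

21.0 knots

Coriolis parameter at 80°N:
f = 2Ω sin φ = 2 × 7.29×10⁻⁵ × sin 80° = 1.44×10⁻⁴ s⁻¹
Pressure gradient: |∂P/∂n| = 900 Pa / 422000 m = 2.13×10⁻³ Pa/m
Geostrophic speed: V_g = |∂P/∂n|/(fρ) = 2.13×10⁻³/(1.44×10⁻⁴ × 1.06) = 14.0 m/s
Around a low, centrifugal force acts outward with Coriolis, so pressure-gradient force balances both:
(1/ρ)|∂P/∂n| = fV + V²/R  →  V² + fR·V − fR·V_g = 0
With fR = 1.44×10⁻⁴ × 252×10³ m = 36.2 m/s:
V = [−fR + √((fR)² + 4 fR V_g)]/2 = [−36.2 + √(36.2² + 4×36.2×14)]/2 = 10.8 m/s
Subgeostrophic (V < V_g = 14 m/s), as expected around a low.
Converting: 10.8 m/s × 1.944 = 21.0 knots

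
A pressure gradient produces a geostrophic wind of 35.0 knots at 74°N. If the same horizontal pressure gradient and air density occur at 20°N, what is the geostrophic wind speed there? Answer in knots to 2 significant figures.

98 knots

With the same pressure gradient and density, V_g ∝ 1/f ∝ 1/sin φ.
V₂ = V₁ · sin φ₁ / sin φ₂ = 35.0 × sin 74° / sin 20°
V₂ = 35.0 × 0.9613/0.3420 = 98 knots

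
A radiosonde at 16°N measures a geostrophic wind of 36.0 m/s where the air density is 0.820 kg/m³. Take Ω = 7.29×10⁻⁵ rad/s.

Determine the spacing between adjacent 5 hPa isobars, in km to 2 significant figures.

420 km

Coriolis parameter at 16°N:
f = 2Ω sin φ = 2 × 7.29×10⁻⁵ × sin 16° = 4.02×10⁻⁵ s⁻¹
Geostrophic balance rearranged: |∂P/∂n| = f ρ V_g
|∂P/∂n| = 4.02×10⁻⁵ × 0.820 × 36.0 = 1.19×10⁻³ Pa/m
Isobar spacing: Δn = ΔP/|∂P/∂n| = 500 Pa / 1.19×10⁻³ Pa/m = 421462 m ≈ 420 km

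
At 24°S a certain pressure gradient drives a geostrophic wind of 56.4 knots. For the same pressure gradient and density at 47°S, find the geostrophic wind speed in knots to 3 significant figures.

With the same pressure gradient and density, V_g ∝ 1/f ∝ 1/sin φ.
V₂ = V₁ · sin φ₁ / sin φ₂ = 56.4 × sin 24° / sin 47°
V₂ = 56.4 × 0.4067/0.7314 = 31.4 knots

31.4 knots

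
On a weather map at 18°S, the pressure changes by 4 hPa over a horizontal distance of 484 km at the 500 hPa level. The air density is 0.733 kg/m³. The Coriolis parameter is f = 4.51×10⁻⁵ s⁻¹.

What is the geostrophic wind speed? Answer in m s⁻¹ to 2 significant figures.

Pressure gradient: |∂P/∂n| = 400 Pa / 484000 m = 8.26×10⁻⁴ Pa/m
Geostrophic balance (pressure-gradient force = Coriolis force):
V_g = (1/(fρ)) |∂P/∂n| = 8.26×10⁻⁴ / (4.51×10⁻⁵ × 0.733) = 25.0 m/s

25 m s⁻¹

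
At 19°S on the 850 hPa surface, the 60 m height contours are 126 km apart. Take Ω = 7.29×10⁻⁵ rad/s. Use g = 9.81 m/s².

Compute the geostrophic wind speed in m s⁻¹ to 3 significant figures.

Coriolis parameter at 19°S:
f = 2Ω sin φ = 2 × 7.29×10⁻⁵ × sin 19° = 4.75×10⁻⁵ s⁻¹
Height gradient: |∂Z/∂n| = 60 m / 126000 m = 4.76×10⁻⁴
On a pressure surface, geostrophic balance gives V_g = (g/f)|∂Z/∂n|:
V_g = 9.81 × 4.76×10⁻⁴ / 4.75×10⁻⁵ = 98.4 m/s

98.4 m s⁻¹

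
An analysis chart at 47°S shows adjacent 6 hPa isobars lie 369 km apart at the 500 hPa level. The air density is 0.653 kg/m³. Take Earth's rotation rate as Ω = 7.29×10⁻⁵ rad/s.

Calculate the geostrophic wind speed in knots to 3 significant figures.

Coriolis parameter at 47°S:
f = 2Ω sin φ = 2 × 7.29×10⁻⁵ × sin 47° = 1.07×10⁻⁴ s⁻¹
Pressure gradient: |∂P/∂n| = 600 Pa / 369000 m = 1.63×10⁻³ Pa/m
Geostrophic balance (pressure-gradient force = Coriolis force):
V_g = (1/(fρ)) |∂P/∂n| = 1.63×10⁻³ / (1.07×10⁻⁴ × 0.653) = 23.4 m/s
Converting: 23.4 m/s × 1.944 = 45.4 knots

45.4 knots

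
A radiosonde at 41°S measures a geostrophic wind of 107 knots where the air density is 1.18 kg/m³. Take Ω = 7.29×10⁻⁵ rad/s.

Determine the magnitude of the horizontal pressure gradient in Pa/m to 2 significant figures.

6.2×10⁻³ Pa/m

Coriolis parameter at 41°S:
f = 2Ω sin φ = 2 × 7.29×10⁻⁵ × sin 41° = 9.57×10⁻⁵ s⁻¹
Wind speed in SI: 107 knots = 55.0 m/s
Geostrophic balance rearranged: |∂P/∂n| = f ρ V_g
|∂P/∂n| = 9.57×10⁻⁵ × 1.18 × 55.0 = 6.21×10⁻³ Pa/m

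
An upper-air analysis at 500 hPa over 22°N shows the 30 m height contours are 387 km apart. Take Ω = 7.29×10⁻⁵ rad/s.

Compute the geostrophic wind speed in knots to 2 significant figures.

Coriolis parameter at 22°N:
f = 2Ω sin φ = 2 × 7.29×10⁻⁵ × sin 22° = 5.46×10⁻⁵ s⁻¹
Height gradient: |∂Z/∂n| = 30 m / 387000 m = 7.75×10⁻⁵
On a pressure surface, geostrophic balance gives V_g = (g/f)|∂Z/∂n|:
V_g = 9.81 × 7.75×10⁻⁵ / 5.46×10⁻⁵ = 13.9 m/s
Converting: 13.9 m/s × 1.944 = 27 knots

27 knots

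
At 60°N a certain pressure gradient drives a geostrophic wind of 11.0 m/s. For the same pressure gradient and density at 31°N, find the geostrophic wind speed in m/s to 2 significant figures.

18 m/s

With the same pressure gradient and density, V_g ∝ 1/f ∝ 1/sin φ.
V₂ = V₁ · sin φ₁ / sin φ₂ = 11.0 × sin 60° / sin 31°
V₂ = 11.0 × 0.8660/0.5150 = 18 m/s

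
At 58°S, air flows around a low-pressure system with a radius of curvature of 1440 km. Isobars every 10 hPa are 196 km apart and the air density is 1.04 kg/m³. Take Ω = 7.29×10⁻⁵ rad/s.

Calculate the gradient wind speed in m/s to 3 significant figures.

Coriolis parameter at 58°S:
f = 2Ω sin φ = 2 × 7.29×10⁻⁵ × sin 58° = 1.24×10⁻⁴ s⁻¹
Pressure gradient: |∂P/∂n| = 1000 Pa / 196000 m = 5.10×10⁻³ Pa/m
Geostrophic speed: V_g = |∂P/∂n|/(fρ) = 5.10×10⁻³/(1.24×10⁻⁴ × 1.04) = 39.7 m/s
Around a low, centrifugal force acts outward with Coriolis, so pressure-gradient force balances both:
(1/ρ)|∂P/∂n| = fV + V²/R  →  V² + fR·V − fR·V_g = 0
With fR = 1.24×10⁻⁴ × 1440×10³ m = 178 m/s:
V = [−fR + √((fR)² + 4 fR V_g)]/2 = [−178 + √(178² + 4×178×39.7)]/2 = 33.4 m/s
Subgeostrophic (V < V_g = 39.7 m/s), as expected around a low.

33.4 m/s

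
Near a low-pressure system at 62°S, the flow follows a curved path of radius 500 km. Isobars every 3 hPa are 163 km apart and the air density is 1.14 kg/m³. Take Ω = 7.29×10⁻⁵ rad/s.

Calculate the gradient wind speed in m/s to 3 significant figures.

10.7 m/s

Coriolis parameter at 62°S:
f = 2Ω sin φ = 2 × 7.29×10⁻⁵ × sin 62° = 1.29×10⁻⁴ s⁻¹
Pressure gradient: |∂P/∂n| = 300 Pa / 163000 m = 1.84×10⁻³ Pa/m
Geostrophic speed: V_g = |∂P/∂n|/(fρ) = 1.84×10⁻³/(1.29×10⁻⁴ × 1.14) = 12.5 m/s
Around a low, centrifugal force acts outward with Coriolis, so pressure-gradient force balances both:
(1/ρ)|∂P/∂n| = fV + V²/R  →  V² + fR·V − fR·V_g = 0
With fR = 1.29×10⁻⁴ × 500×10³ m = 64.4 m/s:
V = [−fR + √((fR)² + 4 fR V_g)]/2 = [−64.4 + √(64.4² + 4×64.4×12.5)]/2 = 10.7 m/s
Subgeostrophic (V < V_g = 12.5 m/s), as expected around a low.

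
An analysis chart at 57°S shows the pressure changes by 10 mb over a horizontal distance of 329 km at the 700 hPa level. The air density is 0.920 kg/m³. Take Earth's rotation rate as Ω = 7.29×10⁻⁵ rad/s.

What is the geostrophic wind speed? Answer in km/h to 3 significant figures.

97.3 km/h

Coriolis parameter at 57°S:
f = 2Ω sin φ = 2 × 7.29×10⁻⁵ × sin 57° = 1.22×10⁻⁴ s⁻¹
Pressure gradient: |∂P/∂n| = 1000 Pa / 329000 m = 3.04×10⁻³ Pa/m
Geostrophic balance (pressure-gradient force = Coriolis force):
V_g = (1/(fρ)) |∂P/∂n| = 3.04×10⁻³ / (1.22×10⁻⁴ × 0.920) = 27.0 m/s
Converting: 27.0 m/s × 3.6 = 97.3 km/h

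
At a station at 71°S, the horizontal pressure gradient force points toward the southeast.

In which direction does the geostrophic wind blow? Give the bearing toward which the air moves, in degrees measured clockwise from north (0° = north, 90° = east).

The pressure-gradient force points toward the southeast (bearing 135°).
Geostrophic balance: in the Southern Hemisphere the Coriolis force deflects motion to the left, so the geostrophic wind blows 90° to the left of the pressure-gradient force (low pressure on the right).
Rotating 135° by 90° counterclockwise gives 045° — the wind blows toward the northeast.

045°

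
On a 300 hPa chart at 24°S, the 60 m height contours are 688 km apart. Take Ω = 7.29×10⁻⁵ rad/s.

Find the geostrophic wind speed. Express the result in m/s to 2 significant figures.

Coriolis parameter at 24°S:
f = 2Ω sin φ = 2 × 7.29×10⁻⁵ × sin 24° = 5.93×10⁻⁵ s⁻¹
Height gradient: |∂Z/∂n| = 60 m / 688000 m = 8.72×10⁻⁵
On a pressure surface, geostrophic balance gives V_g = (g/f)|∂Z/∂n|:
V_g = 9.81 × 8.72×10⁻⁵ / 5.93×10⁻⁵ = 14.4 m/s

14 m/s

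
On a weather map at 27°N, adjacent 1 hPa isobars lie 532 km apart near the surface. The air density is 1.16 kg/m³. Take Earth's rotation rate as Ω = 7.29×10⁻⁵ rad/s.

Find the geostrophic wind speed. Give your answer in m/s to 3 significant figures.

Coriolis parameter at 27°N:
f = 2Ω sin φ = 2 × 7.29×10⁻⁵ × sin 27° = 6.62×10⁻⁵ s⁻¹
Pressure gradient: |∂P/∂n| = 100 Pa / 532000 m = 1.88×10⁻⁴ Pa/m
Geostrophic balance (pressure-gradient force = Coriolis force):
V_g = (1/(fρ)) |∂P/∂n| = 1.88×10⁻⁴ / (6.62×10⁻⁵ × 1.16) = 2.45 m/s

2.45 m/s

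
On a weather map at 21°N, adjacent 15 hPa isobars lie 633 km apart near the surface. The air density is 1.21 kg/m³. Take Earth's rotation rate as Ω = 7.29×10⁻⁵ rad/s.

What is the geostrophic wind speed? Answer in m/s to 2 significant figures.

Coriolis parameter at 21°N:
f = 2Ω sin φ = 2 × 7.29×10⁻⁵ × sin 21° = 5.23×10⁻⁵ s⁻¹
Pressure gradient: |∂P/∂n| = 1500 Pa / 633000 m = 2.37×10⁻³ Pa/m
Geostrophic balance (pressure-gradient force = Coriolis force):
V_g = (1/(fρ)) |∂P/∂n| = 2.37×10⁻³ / (5.23×10⁻⁵ × 1.21) = 37.5 m/s

37 m/s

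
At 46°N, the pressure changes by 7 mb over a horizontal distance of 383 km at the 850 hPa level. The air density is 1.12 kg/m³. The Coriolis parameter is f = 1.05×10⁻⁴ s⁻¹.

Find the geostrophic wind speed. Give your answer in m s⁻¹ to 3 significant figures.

15.5 m s⁻¹

Pressure gradient: |∂P/∂n| = 700 Pa / 383000 m = 1.83×10⁻³ Pa/m
Geostrophic balance (pressure-gradient force = Coriolis force):
V_g = (1/(fρ)) |∂P/∂n| = 1.83×10⁻³ / (1.05×10⁻⁴ × 1.12) = 15.5 m/s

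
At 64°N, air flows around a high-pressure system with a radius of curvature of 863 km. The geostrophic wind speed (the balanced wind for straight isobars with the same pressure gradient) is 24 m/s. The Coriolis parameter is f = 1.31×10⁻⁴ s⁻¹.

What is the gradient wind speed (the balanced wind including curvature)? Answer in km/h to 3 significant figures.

Around a high, pressure-gradient force acts outward with centrifugal, so Coriolis balances both:
fV = (1/ρ)|∂P/∂n| + V²/R  →  V² − fR·V + fR·V_g = 0
With fR = 1.31×10⁻⁴ × 863×10³ m = 113 m/s:
V = [fR − √((fR)² − 4 fR V_g)]/2 = [113 − √(113² − 4×113×24)]/2 = 34.6 m/s
Supergeostrophic (V > V_g = 24 m/s), as expected around a high.
Converting: 34.6 m/s × 3.6 = 124 km/h

124 km/h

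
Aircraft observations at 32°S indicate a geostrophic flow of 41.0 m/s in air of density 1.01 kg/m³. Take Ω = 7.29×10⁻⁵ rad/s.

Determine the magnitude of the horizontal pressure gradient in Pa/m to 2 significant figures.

3.2×10⁻³ Pa/m

Coriolis parameter at 32°S:
f = 2Ω sin φ = 2 × 7.29×10⁻⁵ × sin 32° = 7.73×10⁻⁵ s⁻¹
Geostrophic balance rearranged: |∂P/∂n| = f ρ V_g
|∂P/∂n| = 7.73×10⁻⁵ × 1.01 × 41.0 = 3.20×10⁻³ Pa/m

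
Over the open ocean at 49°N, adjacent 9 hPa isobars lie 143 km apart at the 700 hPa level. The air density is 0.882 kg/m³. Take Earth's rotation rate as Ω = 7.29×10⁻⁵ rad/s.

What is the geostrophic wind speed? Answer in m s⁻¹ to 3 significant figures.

Coriolis parameter at 49°N:
f = 2Ω sin φ = 2 × 7.29×10⁻⁵ × sin 49° = 1.10×10⁻⁴ s⁻¹
Pressure gradient: |∂P/∂n| = 900 Pa / 143000 m = 6.29×10⁻³ Pa/m
Geostrophic balance (pressure-gradient force = Coriolis force):
V_g = (1/(fρ)) |∂P/∂n| = 6.29×10⁻³ / (1.10×10⁻⁴ × 0.882) = 64.8 m/s

64.8 m s⁻¹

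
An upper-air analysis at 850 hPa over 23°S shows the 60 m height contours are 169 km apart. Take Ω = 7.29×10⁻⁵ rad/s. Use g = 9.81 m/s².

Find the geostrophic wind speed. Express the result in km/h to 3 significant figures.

Coriolis parameter at 23°S:
f = 2Ω sin φ = 2 × 7.29×10⁻⁵ × sin 23° = 5.70×10⁻⁵ s⁻¹
Height gradient: |∂Z/∂n| = 60 m / 169000 m = 3.55×10⁻⁴
On a pressure surface, geostrophic balance gives V_g = (g/f)|∂Z/∂n|:
V_g = 9.81 × 3.55×10⁻⁴ / 5.70×10⁻⁵ = 61.1 m/s
Converting: 61.1 m/s × 3.6 = 220 km/h

220 km/h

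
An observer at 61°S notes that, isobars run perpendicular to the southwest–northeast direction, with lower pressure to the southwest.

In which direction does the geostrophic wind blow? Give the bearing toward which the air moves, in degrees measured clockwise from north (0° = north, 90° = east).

135°

The pressure-gradient force points toward the southwest (bearing 225°).
Geostrophic balance: in the Southern Hemisphere the Coriolis force deflects motion to the left, so the geostrophic wind blows 90° to the left of the pressure-gradient force (low pressure on the right).
Rotating 225° by 90° counterclockwise gives 135° — the wind blows toward the southeast.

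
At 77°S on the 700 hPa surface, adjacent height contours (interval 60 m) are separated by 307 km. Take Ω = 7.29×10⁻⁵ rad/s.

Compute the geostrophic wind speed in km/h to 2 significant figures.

49 km/h

Coriolis parameter at 77°S:
f = 2Ω sin φ = 2 × 7.29×10⁻⁵ × sin 77° = 1.42×10⁻⁴ s⁻¹
Height gradient: |∂Z/∂n| = 60 m / 307000 m = 1.95×10⁻⁴
On a pressure surface, geostrophic balance gives V_g = (g/f)|∂Z/∂n|:
V_g = 9.81 × 1.95×10⁻⁴ / 1.42×10⁻⁴ = 13.5 m/s
Converting: 13.5 m/s × 3.6 = 49 km/h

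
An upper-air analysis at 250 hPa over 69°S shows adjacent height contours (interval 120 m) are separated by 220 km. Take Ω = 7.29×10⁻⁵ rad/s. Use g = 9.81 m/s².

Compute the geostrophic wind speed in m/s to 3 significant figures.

Coriolis parameter at 69°S:
f = 2Ω sin φ = 2 × 7.29×10⁻⁵ × sin 69° = 1.36×10⁻⁴ s⁻¹
Height gradient: |∂Z/∂n| = 120 m / 220000 m = 5.45×10⁻⁴
On a pressure surface, geostrophic balance gives V_g = (g/f)|∂Z/∂n|:
V_g = 9.81 × 5.45×10⁻⁴ / 1.36×10⁻⁴ = 39.3 m/s

39.3 m/s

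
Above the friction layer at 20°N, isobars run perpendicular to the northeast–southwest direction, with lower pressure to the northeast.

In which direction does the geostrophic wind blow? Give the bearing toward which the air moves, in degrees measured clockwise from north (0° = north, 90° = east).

The pressure-gradient force points toward the northeast (bearing 045°).
Geostrophic balance: in the Northern Hemisphere the Coriolis force deflects motion to the right, so the geostrophic wind blows 90° to the right of the pressure-gradient force (low pressure on the left).
Rotating 045° by 90° clockwise gives 135° — the wind blows toward the southeast.

135°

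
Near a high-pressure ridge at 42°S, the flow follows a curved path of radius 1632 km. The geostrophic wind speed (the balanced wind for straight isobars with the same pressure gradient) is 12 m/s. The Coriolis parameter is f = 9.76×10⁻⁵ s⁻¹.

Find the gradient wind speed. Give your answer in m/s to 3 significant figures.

13.1 m/s

Around a high, pressure-gradient force acts outward with centrifugal, so Coriolis balances both:
fV = (1/ρ)|∂P/∂n| + V²/R  →  V² − fR·V + fR·V_g = 0
With fR = 9.76×10⁻⁵ × 1632×10³ m = 159 m/s:
V = [fR − √((fR)² − 4 fR V_g)]/2 = [159 − √(159² − 4×159×12)]/2 = 13.1 m/s
Supergeostrophic (V > V_g = 12 m/s), as expected around a high.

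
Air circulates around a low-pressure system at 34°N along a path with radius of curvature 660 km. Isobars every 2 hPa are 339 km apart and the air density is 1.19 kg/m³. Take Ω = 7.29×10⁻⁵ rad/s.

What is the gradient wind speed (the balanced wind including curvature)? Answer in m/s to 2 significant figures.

5.5 m/s

Coriolis parameter at 34°N:
f = 2Ω sin φ = 2 × 7.29×10⁻⁵ × sin 34° = 8.15×10⁻⁵ s⁻¹
Pressure gradient: |∂P/∂n| = 200 Pa / 339000 m = 5.90×10⁻⁴ Pa/m
Geostrophic speed: V_g = |∂P/∂n|/(fρ) = 5.90×10⁻⁴/(8.15×10⁻⁵ × 1.19) = 6.08 m/s
Around a low, centrifugal force acts outward with Coriolis, so pressure-gradient force balances both:
(1/ρ)|∂P/∂n| = fV + V²/R  →  V² + fR·V − fR·V_g = 0
With fR = 8.15×10⁻⁵ × 660×10³ m = 53.8 m/s:
V = [−fR + √((fR)² + 4 fR V_g)]/2 = [−53.8 + √(53.8² + 4×53.8×6.08)]/2 = 5.52 m/s
Subgeostrophic (V < V_g = 6.08 m/s), as expected around a low.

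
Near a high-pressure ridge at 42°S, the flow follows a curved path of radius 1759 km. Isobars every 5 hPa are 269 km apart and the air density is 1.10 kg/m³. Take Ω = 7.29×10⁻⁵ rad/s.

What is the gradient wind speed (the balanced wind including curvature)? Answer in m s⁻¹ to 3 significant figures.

Coriolis parameter at 42°S:
f = 2Ω sin φ = 2 × 7.29×10⁻⁵ × sin 42° = 9.76×10⁻⁵ s⁻¹
Pressure gradient: |∂P/∂n| = 500 Pa / 269000 m = 1.86×10⁻³ Pa/m
Geostrophic speed: V_g = |∂P/∂n|/(fρ) = 1.86×10⁻³/(9.76×10⁻⁵ × 1.10) = 17.3 m/s
Around a high, pressure-gradient force acts outward with centrifugal, so Coriolis balances both:
fV = (1/ρ)|∂P/∂n| + V²/R  →  V² − fR·V + fR·V_g = 0
With fR = 9.76×10⁻⁵ × 1759×10³ m = 172 m/s:
V = [fR − √((fR)² − 4 fR V_g)]/2 = [172 − √(172² − 4×172×17.3)]/2 = 19.5 m/s
Supergeostrophic (V > V_g = 17.3 m/s), as expected around a high.

19.5 m s⁻¹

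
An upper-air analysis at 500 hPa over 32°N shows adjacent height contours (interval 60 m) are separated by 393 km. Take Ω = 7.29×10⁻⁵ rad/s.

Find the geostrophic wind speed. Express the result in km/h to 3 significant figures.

69.8 km/h

Coriolis parameter at 32°N:
f = 2Ω sin φ = 2 × 7.29×10⁻⁵ × sin 32° = 7.73×10⁻⁵ s⁻¹
Height gradient: |∂Z/∂n| = 60 m / 393000 m = 1.53×10⁻⁴
On a pressure surface, geostrophic balance gives V_g = (g/f)|∂Z/∂n|:
V_g = 9.81 × 1.53×10⁻⁴ / 7.73×10⁻⁵ = 19.4 m/s
Converting: 19.4 m/s × 3.6 = 69.8 km/h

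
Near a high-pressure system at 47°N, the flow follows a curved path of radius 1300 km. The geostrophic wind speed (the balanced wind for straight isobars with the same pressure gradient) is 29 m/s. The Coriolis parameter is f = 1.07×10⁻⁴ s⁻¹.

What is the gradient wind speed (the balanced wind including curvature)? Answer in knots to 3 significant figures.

Around a high, pressure-gradient force acts outward with centrifugal, so Coriolis balances both:
fV = (1/ρ)|∂P/∂n| + V²/R  →  V² − fR·V + fR·V_g = 0
With fR = 1.07×10⁻⁴ × 1300×10³ m = 139 m/s:
V = [fR − √((fR)² − 4 fR V_g)]/2 = [139 − √(139² − 4×139×29)]/2 = 41.2 m/s
Supergeostrophic (V > V_g = 29 m/s), as expected around a high.
Converting: 41.2 m/s × 1.944 = 80.1 knots

80.1 knots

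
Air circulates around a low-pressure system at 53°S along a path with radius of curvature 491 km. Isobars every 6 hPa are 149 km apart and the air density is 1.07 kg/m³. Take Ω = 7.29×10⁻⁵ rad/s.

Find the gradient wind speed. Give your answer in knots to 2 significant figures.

45 knots

Coriolis parameter at 53°S:
f = 2Ω sin φ = 2 × 7.29×10⁻⁵ × sin 53° = 1.16×10⁻⁴ s⁻¹
Pressure gradient: |∂P/∂n| = 600 Pa / 149000 m = 4.03×10⁻³ Pa/m
Geostrophic speed: V_g = |∂P/∂n|/(fρ) = 4.03×10⁻³/(1.16×10⁻⁴ × 1.07) = 32.3 m/s
Around a low, centrifugal force acts outward with Coriolis, so pressure-gradient force balances both:
(1/ρ)|∂P/∂n| = fV + V²/R  →  V² + fR·V − fR·V_g = 0
With fR = 1.16×10⁻⁴ × 491×10³ m = 57.2 m/s:
V = [−fR + √((fR)² + 4 fR V_g)]/2 = [−57.2 + √(57.2² + 4×57.2×32.3)]/2 = 23 m/s
Subgeostrophic (V < V_g = 32.3 m/s), as expected around a low.
Converting: 23 m/s × 1.944 = 45 knots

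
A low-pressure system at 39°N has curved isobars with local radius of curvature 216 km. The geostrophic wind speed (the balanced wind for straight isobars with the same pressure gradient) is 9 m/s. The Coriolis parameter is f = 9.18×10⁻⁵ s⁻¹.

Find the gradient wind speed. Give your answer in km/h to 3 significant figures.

Around a low, centrifugal force acts outward with Coriolis, so pressure-gradient force balances both:
(1/ρ)|∂P/∂n| = fV + V²/R  →  V² + fR·V − fR·V_g = 0
With fR = 9.18×10⁻⁵ × 216×10³ m = 19.8 m/s:
V = [−fR + √((fR)² + 4 fR V_g)]/2 = [−19.8 + √(19.8² + 4×19.8×9)]/2 = 6.72 m/s
Subgeostrophic (V < V_g = 9 m/s), as expected around a low.
Converting: 6.72 m/s × 3.6 = 24.2 km/h

24.2 km/h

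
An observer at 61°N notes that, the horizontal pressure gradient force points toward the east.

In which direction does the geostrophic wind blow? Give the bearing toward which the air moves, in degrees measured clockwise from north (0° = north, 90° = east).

180°

The pressure-gradient force points toward the east (bearing 090°).
Geostrophic balance: in the Northern Hemisphere the Coriolis force deflects motion to the right, so the geostrophic wind blows 90° to the right of the pressure-gradient force (low pressure on the left).
Rotating 090° by 90° clockwise gives 180° — the wind blows toward the south.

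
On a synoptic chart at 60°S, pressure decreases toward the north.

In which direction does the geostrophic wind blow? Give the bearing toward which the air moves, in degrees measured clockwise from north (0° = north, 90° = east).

The pressure-gradient force points toward the north (bearing 000°).
Geostrophic balance: in the Southern Hemisphere the Coriolis force deflects motion to the left, so the geostrophic wind blows 90° to the left of the pressure-gradient force (low pressure on the right).
Rotating 000° by 90° counterclockwise gives 270° — the wind blows toward the west.

270°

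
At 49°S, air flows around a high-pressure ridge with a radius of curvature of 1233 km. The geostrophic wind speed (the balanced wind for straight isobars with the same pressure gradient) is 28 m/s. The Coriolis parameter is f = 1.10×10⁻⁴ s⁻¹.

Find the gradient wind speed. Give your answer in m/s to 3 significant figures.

Around a high, pressure-gradient force acts outward with centrifugal, so Coriolis balances both:
fV = (1/ρ)|∂P/∂n| + V²/R  →  V² − fR·V + fR·V_g = 0
With fR = 1.10×10⁻⁴ × 1233×10³ m = 136 m/s:
V = [fR − √((fR)² − 4 fR V_g)]/2 = [136 − √(136² − 4×136×28)]/2 = 39.5 m/s
Supergeostrophic (V > V_g = 28 m/s), as expected around a high.

39.5 m/s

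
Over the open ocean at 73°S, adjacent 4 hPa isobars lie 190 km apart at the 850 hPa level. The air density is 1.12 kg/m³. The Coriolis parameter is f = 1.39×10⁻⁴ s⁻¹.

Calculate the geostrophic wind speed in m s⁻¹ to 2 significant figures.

Pressure gradient: |∂P/∂n| = 400 Pa / 190000 m = 2.11×10⁻³ Pa/m
Geostrophic balance (pressure-gradient force = Coriolis force):
V_g = (1/(fρ)) |∂P/∂n| = 2.11×10⁻³ / (1.39×10⁻⁴ × 1.12) = 13.5 m/s

14 m s⁻¹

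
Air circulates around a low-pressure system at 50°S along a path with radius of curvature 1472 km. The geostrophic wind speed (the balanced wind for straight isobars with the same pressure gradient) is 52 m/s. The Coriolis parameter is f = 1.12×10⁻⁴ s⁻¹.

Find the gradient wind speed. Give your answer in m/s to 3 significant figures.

Around a low, centrifugal force acts outward with Coriolis, so pressure-gradient force balances both:
(1/ρ)|∂P/∂n| = fV + V²/R  →  V² + fR·V − fR·V_g = 0
With fR = 1.12×10⁻⁴ × 1472×10³ m = 165 m/s:
V = [−fR + √((fR)² + 4 fR V_g)]/2 = [−165 + √(165² + 4×165×52)]/2 = 41.5 m/s
Subgeostrophic (V < V_g = 52 m/s), as expected around a low.

41.5 m/s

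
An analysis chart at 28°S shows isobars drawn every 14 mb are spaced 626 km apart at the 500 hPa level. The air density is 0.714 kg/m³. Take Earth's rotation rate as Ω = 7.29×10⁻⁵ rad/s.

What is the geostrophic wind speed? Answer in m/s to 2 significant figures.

46 m/s

Coriolis parameter at 28°S:
f = 2Ω sin φ = 2 × 7.29×10⁻⁵ × sin 28° = 6.84×10⁻⁵ s⁻¹
Pressure gradient: |∂P/∂n| = 1400 Pa / 626000 m = 2.24×10⁻³ Pa/m
Geostrophic balance (pressure-gradient force = Coriolis force):
V_g = (1/(fρ)) |∂P/∂n| = 2.24×10⁻³ / (6.84×10⁻⁵ × 0.714) = 45.8 m/s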